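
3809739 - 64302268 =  - 60492529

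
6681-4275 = 2406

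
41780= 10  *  4178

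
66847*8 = 534776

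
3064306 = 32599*94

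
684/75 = 228/25=9.12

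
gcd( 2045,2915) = 5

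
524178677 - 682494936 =-158316259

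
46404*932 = 43248528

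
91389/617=148 + 73/617  =  148.12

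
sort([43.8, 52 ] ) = [43.8 , 52 ]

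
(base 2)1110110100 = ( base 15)433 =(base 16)3b4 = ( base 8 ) 1664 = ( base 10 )948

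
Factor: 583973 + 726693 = 1310666 = 2^1*7^1*17^1*5507^1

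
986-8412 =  - 7426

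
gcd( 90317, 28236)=1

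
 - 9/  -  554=9/554 = 0.02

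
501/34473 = 167/11491 = 0.01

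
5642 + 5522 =11164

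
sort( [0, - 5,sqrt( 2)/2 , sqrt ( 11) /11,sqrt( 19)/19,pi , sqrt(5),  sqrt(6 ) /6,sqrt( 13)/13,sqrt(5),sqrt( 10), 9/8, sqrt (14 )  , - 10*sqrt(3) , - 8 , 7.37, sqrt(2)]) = [ - 10*sqrt(3 ), - 8, - 5,0,sqrt(19)/19, sqrt(13 )/13, sqrt(11) /11, sqrt(6)/6,  sqrt( 2)/2, 9/8, sqrt( 2 ),sqrt( 5), sqrt(5), pi, sqrt(10 ), sqrt( 14), 7.37 ] 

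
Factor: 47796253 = 47796253^1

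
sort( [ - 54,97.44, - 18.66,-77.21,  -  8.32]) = [-77.21, - 54,  -  18.66, - 8.32,97.44] 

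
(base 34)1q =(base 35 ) 1p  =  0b111100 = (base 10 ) 60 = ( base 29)22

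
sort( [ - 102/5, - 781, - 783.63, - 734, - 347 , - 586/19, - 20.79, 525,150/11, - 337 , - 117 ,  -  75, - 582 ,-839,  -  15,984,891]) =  [ - 839, -783.63, - 781, - 734, - 582, - 347 , - 337, - 117,-75,-586/19, - 20.79 , - 102/5,  -  15 , 150/11,  525, 891,  984]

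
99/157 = 99/157 = 0.63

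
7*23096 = 161672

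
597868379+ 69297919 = 667166298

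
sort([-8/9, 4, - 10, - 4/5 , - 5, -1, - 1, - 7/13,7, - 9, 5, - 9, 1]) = [ -10, - 9 , - 9, - 5 ,  -  1, - 1, - 8/9, - 4/5, - 7/13, 1,4, 5,  7 ]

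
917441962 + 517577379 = 1435019341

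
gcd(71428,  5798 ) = 2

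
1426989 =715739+711250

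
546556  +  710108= 1256664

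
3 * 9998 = 29994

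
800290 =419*1910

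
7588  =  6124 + 1464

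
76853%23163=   7364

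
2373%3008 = 2373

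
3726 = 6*621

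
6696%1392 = 1128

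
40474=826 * 49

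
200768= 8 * 25096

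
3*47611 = 142833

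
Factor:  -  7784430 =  -2^1*3^1*5^1*37^1*7013^1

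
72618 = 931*78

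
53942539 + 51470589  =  105413128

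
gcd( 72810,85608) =18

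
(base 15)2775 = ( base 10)8435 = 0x20f3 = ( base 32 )87j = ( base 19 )146i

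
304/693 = 304/693 = 0.44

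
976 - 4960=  - 3984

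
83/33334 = 83/33334=0.00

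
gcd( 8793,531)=9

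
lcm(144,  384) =1152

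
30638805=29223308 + 1415497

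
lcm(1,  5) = 5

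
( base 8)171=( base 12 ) A1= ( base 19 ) 67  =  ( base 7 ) 232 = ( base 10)121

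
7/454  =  7/454= 0.02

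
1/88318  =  1/88318= 0.00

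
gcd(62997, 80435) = 1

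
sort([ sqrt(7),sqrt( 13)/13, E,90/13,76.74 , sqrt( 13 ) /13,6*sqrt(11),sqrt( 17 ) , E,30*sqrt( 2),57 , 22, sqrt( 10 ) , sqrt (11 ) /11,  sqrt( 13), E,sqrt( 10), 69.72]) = [ sqrt( 13 )/13,  sqrt(13 ) /13 , sqrt( 11)/11,sqrt (7),E,E, E,sqrt( 10),  sqrt(10), sqrt( 13 ),sqrt( 17),90/13  ,  6*sqrt ( 11 ), 22, 30*sqrt (2), 57,69.72,76.74]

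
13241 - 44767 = - 31526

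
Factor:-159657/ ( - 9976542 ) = 53219/3325514 = 2^( - 1 )*19^1* 2801^1*1662757^( - 1)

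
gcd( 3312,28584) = 72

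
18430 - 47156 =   -  28726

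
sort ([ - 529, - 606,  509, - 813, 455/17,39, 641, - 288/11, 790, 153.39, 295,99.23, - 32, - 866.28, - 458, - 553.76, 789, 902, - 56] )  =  [ - 866.28, - 813, - 606 ,-553.76, - 529, - 458 , - 56, - 32, - 288/11, 455/17, 39, 99.23, 153.39, 295,509 , 641, 789, 790,902 ] 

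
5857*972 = 5693004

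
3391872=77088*44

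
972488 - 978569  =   - 6081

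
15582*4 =62328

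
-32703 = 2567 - 35270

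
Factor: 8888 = 2^3*11^1*101^1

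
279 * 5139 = 1433781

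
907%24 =19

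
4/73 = 4/73 = 0.05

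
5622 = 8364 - 2742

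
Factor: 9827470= 2^1*5^1*379^1  *  2593^1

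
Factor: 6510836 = 2^2*103^1*15803^1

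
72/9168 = 3/382 = 0.01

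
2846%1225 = 396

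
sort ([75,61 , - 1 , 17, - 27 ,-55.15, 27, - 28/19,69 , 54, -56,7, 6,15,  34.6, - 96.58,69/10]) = [ - 96.58, - 56, - 55.15 ,- 27, - 28/19 , - 1, 6,69/10, 7, 15, 17  ,  27,34.6,54,61,69, 75] 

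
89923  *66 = 5934918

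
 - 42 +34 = - 8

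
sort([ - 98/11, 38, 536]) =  [ - 98/11, 38,  536]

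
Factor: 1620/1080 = 2^ ( - 1 )* 3^1 = 3/2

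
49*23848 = 1168552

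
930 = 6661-5731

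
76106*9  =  684954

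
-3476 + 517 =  - 2959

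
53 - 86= -33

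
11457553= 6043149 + 5414404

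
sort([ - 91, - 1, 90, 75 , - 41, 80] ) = [ - 91, - 41, - 1, 75,80  ,  90] 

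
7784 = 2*3892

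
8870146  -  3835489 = 5034657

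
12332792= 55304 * 223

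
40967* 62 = 2539954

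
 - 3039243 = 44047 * ( - 69) 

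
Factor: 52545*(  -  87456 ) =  - 4595375520= - 2^5*3^2*5^1*31^1 * 113^1*911^1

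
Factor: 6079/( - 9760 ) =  - 2^( - 5)*5^( - 1)*61^( - 1)*6079^1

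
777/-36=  - 22+5/12= -21.58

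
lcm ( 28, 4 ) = 28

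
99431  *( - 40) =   -  3977240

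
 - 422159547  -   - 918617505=496457958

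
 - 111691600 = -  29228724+  -  82462876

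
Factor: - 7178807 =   -  43^1*166949^1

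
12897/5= 12897/5 = 2579.40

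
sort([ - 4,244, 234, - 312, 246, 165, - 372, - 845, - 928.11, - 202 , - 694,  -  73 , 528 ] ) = [ - 928.11,  -  845, - 694,-372 , - 312, - 202, - 73,  -  4, 165,234,244, 246 , 528 ] 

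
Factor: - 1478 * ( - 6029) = 8910862 = 2^1 * 739^1*6029^1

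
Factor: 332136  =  2^3*3^2*7^1 * 659^1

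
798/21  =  38=38.00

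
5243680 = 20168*260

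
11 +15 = 26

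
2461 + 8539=11000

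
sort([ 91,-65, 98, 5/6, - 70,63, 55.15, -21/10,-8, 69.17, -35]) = [ - 70,  -  65 , - 35, - 8,-21/10,5/6,55.15, 63, 69.17 , 91,98]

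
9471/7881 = 3157/2627 =1.20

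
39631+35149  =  74780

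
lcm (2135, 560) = 34160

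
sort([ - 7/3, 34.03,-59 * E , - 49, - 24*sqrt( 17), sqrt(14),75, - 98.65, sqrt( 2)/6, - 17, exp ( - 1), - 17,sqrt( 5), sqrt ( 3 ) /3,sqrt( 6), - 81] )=[ - 59*E, - 24* sqrt( 17), - 98.65, - 81, - 49  , - 17, - 17, - 7/3, sqrt (2 )/6, exp(  -  1), sqrt( 3) /3, sqrt( 5 ), sqrt( 6 ), sqrt( 14),  34.03, 75]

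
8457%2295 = 1572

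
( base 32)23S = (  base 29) 2GQ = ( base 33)1wr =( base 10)2172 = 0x87c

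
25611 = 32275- 6664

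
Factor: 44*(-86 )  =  -2^3*11^1*43^1 = - 3784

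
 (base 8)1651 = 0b1110101001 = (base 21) 22d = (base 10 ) 937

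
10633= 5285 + 5348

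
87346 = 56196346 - 56109000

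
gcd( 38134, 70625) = 1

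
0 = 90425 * 0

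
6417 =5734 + 683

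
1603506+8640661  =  10244167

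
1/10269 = 1/10269= 0.00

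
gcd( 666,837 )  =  9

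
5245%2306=633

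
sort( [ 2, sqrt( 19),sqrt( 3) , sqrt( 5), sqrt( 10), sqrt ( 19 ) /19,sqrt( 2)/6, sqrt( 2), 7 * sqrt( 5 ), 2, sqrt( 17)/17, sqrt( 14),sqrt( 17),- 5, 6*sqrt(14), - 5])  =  [ - 5, - 5,sqrt( 19) /19, sqrt( 2)/6 , sqrt( 17 )/17, sqrt(2 ), sqrt (3),2 , 2,sqrt( 5 ), sqrt( 10) , sqrt( 14),sqrt( 17) , sqrt( 19),7*sqrt( 5),  6*sqrt( 14 )]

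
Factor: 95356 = 2^2*31^1 * 769^1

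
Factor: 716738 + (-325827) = 390911 = 331^1*1181^1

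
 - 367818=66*(  -  5573 )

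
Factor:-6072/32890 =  - 2^2*3^1*5^ ( - 1 )*13^(-1 ) =-  12/65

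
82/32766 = 41/16383 = 0.00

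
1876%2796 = 1876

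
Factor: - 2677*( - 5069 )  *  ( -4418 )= -2^1*37^1*47^2*137^1*2677^1 = - 59950992034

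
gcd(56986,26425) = 1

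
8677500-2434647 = 6242853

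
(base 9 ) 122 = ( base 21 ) 4h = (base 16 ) 65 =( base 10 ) 101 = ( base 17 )5G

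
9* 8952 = 80568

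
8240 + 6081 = 14321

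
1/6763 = 1/6763 = 0.00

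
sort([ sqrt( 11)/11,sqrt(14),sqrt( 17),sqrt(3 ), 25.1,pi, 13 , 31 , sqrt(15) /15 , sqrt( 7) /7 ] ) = [ sqrt( 15 ) /15,sqrt( 11) /11,sqrt ( 7 ) /7,sqrt( 3),pi,sqrt( 14 ),sqrt( 17 ),  13,25.1,31]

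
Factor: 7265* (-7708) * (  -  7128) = 399158163360 = 2^5*3^4*5^1 * 11^1*41^1*47^1 * 1453^1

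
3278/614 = 1639/307 = 5.34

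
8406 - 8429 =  - 23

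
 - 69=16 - 85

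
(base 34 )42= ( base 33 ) 46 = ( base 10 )138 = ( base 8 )212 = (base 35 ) 3X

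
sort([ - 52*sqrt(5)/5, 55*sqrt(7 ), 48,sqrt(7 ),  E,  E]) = [ - 52*sqrt( 5 )/5 , sqrt(7 ),E,E, 48,55*sqrt(7 )]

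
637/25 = 25  +  12/25 = 25.48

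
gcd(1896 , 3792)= 1896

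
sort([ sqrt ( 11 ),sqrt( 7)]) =[sqrt( 7), sqrt ( 11 ) ] 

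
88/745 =88/745 = 0.12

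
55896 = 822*68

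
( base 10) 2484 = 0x9b4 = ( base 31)2i4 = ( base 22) 52k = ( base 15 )b09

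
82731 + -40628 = 42103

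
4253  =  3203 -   -  1050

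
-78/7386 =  - 13/1231 = - 0.01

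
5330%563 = 263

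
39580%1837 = 1003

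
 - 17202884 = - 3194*5386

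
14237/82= 14237/82 = 173.62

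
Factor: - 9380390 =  - 2^1*5^1*41^1*137^1*167^1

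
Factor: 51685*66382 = 2^1 *5^1*10337^1*33191^1  =  3430953670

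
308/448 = 11/16=0.69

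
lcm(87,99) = 2871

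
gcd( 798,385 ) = 7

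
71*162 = 11502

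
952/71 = 13  +  29/71 = 13.41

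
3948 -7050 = - 3102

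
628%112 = 68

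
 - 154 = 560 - 714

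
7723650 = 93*83050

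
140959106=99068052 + 41891054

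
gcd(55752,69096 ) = 24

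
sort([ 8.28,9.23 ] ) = [8.28,9.23]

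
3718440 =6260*594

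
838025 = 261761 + 576264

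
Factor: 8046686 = 2^1*37^1*108739^1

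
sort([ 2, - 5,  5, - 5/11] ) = [ - 5, - 5/11,  2,5] 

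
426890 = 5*85378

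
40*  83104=3324160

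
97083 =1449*67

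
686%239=208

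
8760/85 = 103+ 1/17 = 103.06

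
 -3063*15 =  - 45945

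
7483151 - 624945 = 6858206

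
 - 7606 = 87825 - 95431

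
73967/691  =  73967/691= 107.04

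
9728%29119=9728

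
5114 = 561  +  4553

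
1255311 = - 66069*( - 19)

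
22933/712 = 32+ 149/712  =  32.21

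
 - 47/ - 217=47/217 = 0.22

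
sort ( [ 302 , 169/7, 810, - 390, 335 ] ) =[ - 390, 169/7, 302 , 335, 810] 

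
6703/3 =6703/3 = 2234.33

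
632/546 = 316/273 = 1.16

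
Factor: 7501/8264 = 2^(  -  3)*13^1*577^1*1033^ ( - 1)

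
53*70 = 3710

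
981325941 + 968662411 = 1949988352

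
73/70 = 1 + 3/70 = 1.04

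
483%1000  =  483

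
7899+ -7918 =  -19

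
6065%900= 665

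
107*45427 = 4860689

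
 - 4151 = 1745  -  5896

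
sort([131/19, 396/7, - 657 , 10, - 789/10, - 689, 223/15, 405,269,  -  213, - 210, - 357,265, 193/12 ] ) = [ - 689, - 657, - 357, - 213, - 210, -789/10, 131/19, 10, 223/15,193/12, 396/7,265,269, 405 ]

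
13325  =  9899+3426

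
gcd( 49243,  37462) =1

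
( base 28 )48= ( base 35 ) 3F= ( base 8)170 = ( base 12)A0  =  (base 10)120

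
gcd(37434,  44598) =6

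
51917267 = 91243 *569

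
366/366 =1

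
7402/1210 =6+ 71/605 = 6.12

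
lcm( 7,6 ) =42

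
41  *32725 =1341725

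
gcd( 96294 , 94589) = 11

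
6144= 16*384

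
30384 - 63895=  -  33511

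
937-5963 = - 5026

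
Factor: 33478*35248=2^5*19^1*881^1*2203^1 = 1180032544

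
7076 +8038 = 15114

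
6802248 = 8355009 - 1552761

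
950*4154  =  3946300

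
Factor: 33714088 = 2^3*367^1*11483^1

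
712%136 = 32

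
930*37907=35253510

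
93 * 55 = 5115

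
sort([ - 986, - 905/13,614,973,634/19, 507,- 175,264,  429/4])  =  [ -986 ,-175,-905/13,634/19,  429/4, 264,507,614 , 973]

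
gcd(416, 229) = 1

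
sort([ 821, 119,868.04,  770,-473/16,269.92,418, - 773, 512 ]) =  [ - 773  , - 473/16,119, 269.92, 418, 512, 770, 821,  868.04 ]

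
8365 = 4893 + 3472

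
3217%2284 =933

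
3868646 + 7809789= 11678435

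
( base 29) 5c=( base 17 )94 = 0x9D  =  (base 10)157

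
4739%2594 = 2145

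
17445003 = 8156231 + 9288772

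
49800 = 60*830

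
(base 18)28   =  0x2C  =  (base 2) 101100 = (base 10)44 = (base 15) 2e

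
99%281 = 99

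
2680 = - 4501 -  - 7181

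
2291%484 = 355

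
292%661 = 292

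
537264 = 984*546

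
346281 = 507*683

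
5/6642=5/6642 = 0.00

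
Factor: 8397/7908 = 2799/2636 = 2^(-2)*3^2*311^1*659^ ( - 1 ) 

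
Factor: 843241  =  7^2 * 17209^1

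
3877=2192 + 1685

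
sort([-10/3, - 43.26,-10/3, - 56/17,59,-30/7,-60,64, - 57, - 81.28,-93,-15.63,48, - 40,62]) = [ - 93, - 81.28 ,-60, - 57, - 43.26,-40,-15.63 , - 30/7,-10/3, - 10/3, -56/17,48,59, 62,64]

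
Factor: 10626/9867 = 14/13 = 2^1*7^1 *13^( - 1)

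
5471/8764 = 5471/8764 =0.62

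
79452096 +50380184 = 129832280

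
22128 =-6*( - 3688 )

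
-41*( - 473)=19393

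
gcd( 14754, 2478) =6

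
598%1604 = 598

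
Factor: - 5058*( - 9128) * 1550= 71562607200=2^5 *3^2*5^2 * 7^1*31^1*163^1 * 281^1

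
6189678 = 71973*86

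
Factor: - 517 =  - 11^1*47^1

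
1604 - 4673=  -3069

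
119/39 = 119/39 =3.05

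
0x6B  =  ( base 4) 1223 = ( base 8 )153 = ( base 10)107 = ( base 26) 43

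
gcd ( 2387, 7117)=11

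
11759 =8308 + 3451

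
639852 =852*751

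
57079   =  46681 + 10398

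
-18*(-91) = 1638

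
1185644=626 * 1894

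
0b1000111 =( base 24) 2N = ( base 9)78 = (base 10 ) 71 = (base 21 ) 38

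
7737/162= 2579/54 = 47.76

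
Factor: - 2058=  -2^1*3^1 * 7^3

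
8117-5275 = 2842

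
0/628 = 0  =  0.00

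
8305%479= 162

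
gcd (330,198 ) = 66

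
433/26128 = 433/26128 = 0.02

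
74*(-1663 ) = - 123062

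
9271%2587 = 1510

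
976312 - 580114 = 396198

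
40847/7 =5835 + 2/7 = 5835.29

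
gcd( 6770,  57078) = 2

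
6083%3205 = 2878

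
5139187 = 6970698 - 1831511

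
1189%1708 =1189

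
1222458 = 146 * 8373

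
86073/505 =86073/505 = 170.44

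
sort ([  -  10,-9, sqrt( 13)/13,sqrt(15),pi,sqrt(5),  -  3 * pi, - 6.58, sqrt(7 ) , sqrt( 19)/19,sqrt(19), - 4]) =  [  -  10,-3*pi,  -  9, - 6.58,-4 , sqrt(19)/19,sqrt ( 13)/13,sqrt(5),sqrt( 7),pi, sqrt(15),sqrt(19 )]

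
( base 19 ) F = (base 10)15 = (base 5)30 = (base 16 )f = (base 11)14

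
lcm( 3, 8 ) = 24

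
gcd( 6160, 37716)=28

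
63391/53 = 1196 + 3/53 = 1196.06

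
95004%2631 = 288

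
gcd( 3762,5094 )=18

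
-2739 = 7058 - 9797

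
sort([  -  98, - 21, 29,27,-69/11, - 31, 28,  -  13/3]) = [ - 98,-31, - 21, - 69/11, - 13/3,  27,28, 29]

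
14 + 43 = 57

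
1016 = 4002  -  2986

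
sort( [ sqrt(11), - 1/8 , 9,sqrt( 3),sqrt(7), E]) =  [ - 1/8,sqrt (3 ),sqrt(7),E,sqrt( 11 ),9]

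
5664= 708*8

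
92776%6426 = 2812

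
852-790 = 62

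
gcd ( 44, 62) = 2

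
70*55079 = 3855530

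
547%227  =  93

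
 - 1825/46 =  -40 +15/46  =  -  39.67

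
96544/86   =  48272/43 = 1122.60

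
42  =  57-15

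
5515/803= 5515/803 = 6.87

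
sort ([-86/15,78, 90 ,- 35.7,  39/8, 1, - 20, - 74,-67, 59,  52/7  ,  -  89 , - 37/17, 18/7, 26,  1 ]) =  [ - 89, - 74, - 67, - 35.7, - 20 , - 86/15, - 37/17, 1,  1, 18/7, 39/8, 52/7, 26, 59, 78,90]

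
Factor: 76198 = 2^1 * 31^1*1229^1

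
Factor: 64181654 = 2^1* 79^1* 401^1 * 1013^1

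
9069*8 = 72552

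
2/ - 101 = -2/101 = - 0.02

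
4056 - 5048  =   - 992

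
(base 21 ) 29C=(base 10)1083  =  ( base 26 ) 1fh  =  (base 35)UX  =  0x43B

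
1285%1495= 1285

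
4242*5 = 21210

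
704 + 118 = 822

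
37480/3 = 37480/3 = 12493.33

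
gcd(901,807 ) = 1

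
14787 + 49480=64267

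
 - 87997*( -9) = 791973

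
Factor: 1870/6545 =2/7 = 2^1*7^(  -  1) 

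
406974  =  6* 67829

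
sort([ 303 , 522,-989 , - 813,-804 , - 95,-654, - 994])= [-994, - 989, - 813, -804,  -  654, - 95, 303, 522 ]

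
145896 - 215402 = - 69506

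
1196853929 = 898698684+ 298155245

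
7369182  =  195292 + 7173890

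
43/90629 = 43/90629 = 0.00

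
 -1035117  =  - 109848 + - 925269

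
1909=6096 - 4187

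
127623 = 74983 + 52640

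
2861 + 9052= 11913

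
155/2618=155/2618 =0.06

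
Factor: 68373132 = 2^2*3^1*5697761^1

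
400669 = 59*6791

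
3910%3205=705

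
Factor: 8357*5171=61^1*137^1*5171^1 = 43214047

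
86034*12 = 1032408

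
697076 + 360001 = 1057077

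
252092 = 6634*38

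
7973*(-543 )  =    -  4329339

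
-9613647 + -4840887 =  - 14454534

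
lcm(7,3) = 21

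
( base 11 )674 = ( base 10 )807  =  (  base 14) 419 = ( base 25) 177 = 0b1100100111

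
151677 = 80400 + 71277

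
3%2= 1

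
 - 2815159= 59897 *(- 47 ) 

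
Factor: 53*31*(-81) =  - 133083 = - 3^4*31^1*53^1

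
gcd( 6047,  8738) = 1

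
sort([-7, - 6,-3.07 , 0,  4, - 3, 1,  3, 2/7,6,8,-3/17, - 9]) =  [  -  9, - 7, - 6, - 3.07, - 3 , - 3/17, 0,2/7, 1, 3, 4,6, 8 ]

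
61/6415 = 61/6415 = 0.01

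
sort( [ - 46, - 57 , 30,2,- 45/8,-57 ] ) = [ - 57, - 57, - 46, - 45/8, 2 , 30 ]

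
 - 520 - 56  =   - 576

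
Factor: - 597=-3^1*199^1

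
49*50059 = 2452891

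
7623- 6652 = 971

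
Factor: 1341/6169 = 3^2*31^( - 1)*149^1*199^( - 1)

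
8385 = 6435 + 1950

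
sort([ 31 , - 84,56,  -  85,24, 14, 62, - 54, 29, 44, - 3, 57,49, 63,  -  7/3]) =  [ -85, - 84, - 54,-3,  -  7/3, 14, 24, 29,31, 44, 49, 56, 57,  62, 63]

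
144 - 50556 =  - 50412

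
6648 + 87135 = 93783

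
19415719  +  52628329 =72044048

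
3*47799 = 143397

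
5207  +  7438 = 12645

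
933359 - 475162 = 458197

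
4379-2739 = 1640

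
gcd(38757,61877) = 1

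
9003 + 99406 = 108409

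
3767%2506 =1261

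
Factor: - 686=- 2^1*7^3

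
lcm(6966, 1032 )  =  27864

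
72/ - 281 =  - 1 + 209/281 = -0.26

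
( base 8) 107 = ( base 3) 2122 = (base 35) 21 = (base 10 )71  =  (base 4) 1013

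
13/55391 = 13/55391 = 0.00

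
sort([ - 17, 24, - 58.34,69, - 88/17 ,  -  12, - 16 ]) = [  -  58.34,  -  17,  -  16, - 12, - 88/17, 24, 69]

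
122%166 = 122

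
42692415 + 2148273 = 44840688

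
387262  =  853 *454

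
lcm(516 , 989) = 11868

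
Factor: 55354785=3^1*5^1*331^1*11149^1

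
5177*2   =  10354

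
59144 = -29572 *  ( - 2 ) 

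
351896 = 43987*8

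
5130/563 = 9 + 63/563= 9.11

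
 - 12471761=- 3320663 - 9151098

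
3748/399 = 9 + 157/399  =  9.39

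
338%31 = 28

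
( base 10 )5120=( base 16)1400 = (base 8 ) 12000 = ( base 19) e39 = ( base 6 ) 35412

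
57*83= 4731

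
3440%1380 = 680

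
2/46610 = 1/23305 = 0.00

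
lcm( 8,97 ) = 776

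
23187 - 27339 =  - 4152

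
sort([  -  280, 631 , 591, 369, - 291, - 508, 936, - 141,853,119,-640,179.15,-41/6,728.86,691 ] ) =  [ - 640,- 508,-291, - 280,-141,  -  41/6,119,179.15, 369,591 , 631,691,728.86,853,936]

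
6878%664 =238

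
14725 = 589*25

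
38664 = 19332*2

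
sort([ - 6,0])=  [ - 6, 0] 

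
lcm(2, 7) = 14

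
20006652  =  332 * 60261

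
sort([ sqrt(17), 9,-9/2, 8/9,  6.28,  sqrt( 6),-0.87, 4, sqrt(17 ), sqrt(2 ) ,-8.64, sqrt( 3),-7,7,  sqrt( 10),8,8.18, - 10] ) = [ - 10, -8.64, - 7,-9/2,-0.87, 8/9,sqrt( 2),sqrt(3), sqrt ( 6 ) , sqrt(  10), 4, sqrt(17), sqrt ( 17 ), 6.28,7, 8,8.18,  9 ]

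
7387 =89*83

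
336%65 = 11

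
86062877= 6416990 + 79645887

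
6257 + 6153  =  12410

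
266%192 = 74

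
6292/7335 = 6292/7335 =0.86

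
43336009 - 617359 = 42718650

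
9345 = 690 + 8655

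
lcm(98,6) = 294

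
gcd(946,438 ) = 2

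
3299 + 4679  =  7978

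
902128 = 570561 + 331567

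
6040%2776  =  488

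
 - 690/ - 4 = 345/2 =172.50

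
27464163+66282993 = 93747156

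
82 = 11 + 71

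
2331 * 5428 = 12652668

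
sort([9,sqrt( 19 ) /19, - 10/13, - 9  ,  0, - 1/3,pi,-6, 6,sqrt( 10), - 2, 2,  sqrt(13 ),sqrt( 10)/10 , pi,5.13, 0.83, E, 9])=[ - 9 , - 6, - 2,-10/13, - 1/3,0, sqrt(19) /19, sqrt( 10 )/10,0.83, 2, E,pi, pi,sqrt( 10 ), sqrt(13),5.13,6 , 9,9]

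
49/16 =3+1/16 = 3.06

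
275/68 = 275/68 = 4.04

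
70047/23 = 3045 + 12/23 = 3045.52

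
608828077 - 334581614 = 274246463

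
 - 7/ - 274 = 7/274 = 0.03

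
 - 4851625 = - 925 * 5245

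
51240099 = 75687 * 677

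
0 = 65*0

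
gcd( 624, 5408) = 208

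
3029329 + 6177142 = 9206471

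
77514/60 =12919/10 = 1291.90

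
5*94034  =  470170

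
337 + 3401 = 3738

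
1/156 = 1/156 = 0.01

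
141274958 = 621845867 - 480570909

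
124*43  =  5332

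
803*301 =241703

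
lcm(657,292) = 2628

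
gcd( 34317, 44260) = 1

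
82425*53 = 4368525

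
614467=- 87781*(  -  7 )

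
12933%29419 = 12933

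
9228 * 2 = 18456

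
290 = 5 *58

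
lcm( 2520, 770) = 27720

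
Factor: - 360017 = -7^1*51431^1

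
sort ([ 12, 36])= [12, 36]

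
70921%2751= 2146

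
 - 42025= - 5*8405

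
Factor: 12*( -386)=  - 2^3*3^1*193^1 = - 4632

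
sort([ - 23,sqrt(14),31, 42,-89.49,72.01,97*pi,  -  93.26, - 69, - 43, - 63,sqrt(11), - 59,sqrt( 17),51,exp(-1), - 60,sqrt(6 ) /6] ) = [ - 93.26, - 89.49, - 69, -63,- 60, - 59, - 43, - 23,exp(-1),sqrt( 6 )/6,sqrt(  11), sqrt( 14),sqrt( 17), 31, 42, 51, 72.01,97*pi]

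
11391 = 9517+1874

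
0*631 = 0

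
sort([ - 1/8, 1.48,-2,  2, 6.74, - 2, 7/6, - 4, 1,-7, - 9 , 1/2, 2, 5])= [ - 9,-7, - 4, - 2, - 2, - 1/8,1/2 , 1, 7/6,1.48 , 2,  2, 5, 6.74]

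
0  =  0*905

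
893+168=1061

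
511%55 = 16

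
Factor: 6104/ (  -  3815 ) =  - 8/5 = -2^3*5^(-1 )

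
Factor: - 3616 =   -  2^5*113^1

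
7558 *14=105812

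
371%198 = 173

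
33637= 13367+20270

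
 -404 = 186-590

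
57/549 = 19/183 = 0.10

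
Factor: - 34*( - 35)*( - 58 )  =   - 69020 = - 2^2*5^1*7^1*17^1*29^1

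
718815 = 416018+302797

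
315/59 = 5+20/59 = 5.34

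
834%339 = 156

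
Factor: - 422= - 2^1*211^1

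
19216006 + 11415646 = 30631652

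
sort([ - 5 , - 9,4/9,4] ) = [ - 9, - 5,4/9,4]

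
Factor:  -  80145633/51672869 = -3^1*17^1*31^1*163^1*311^1*51672869^(- 1)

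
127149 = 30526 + 96623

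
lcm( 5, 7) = 35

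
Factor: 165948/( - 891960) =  - 2^( - 1)*5^( - 1)*7433^( - 1 )*13829^1 = -13829/74330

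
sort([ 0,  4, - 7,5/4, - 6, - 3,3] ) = [ - 7, - 6, - 3, 0,5/4, 3, 4]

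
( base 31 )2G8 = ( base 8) 4572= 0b100101111010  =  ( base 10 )2426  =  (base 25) 3M1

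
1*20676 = 20676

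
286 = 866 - 580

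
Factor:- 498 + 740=242 = 2^1*11^2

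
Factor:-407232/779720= -504/965  =  - 2^3 * 3^2*5^(-1)*7^1*193^ ( - 1)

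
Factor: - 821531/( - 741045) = 3^( - 1)*5^(  -  1 )*31^1*127^ ( - 1 )*389^( - 1 )*26501^1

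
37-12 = 25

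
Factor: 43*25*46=49450= 2^1*5^2*23^1 * 43^1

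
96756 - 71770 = 24986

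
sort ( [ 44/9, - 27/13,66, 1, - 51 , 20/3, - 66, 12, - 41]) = [-66, - 51, - 41, - 27/13, 1,44/9,20/3,  12,66]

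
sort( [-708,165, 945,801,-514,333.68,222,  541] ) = [ - 708, - 514,165 , 222,333.68, 541,801,945]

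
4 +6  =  10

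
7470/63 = 830/7 = 118.57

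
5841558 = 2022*2889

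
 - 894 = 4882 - 5776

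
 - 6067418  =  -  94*64547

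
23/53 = 23/53 = 0.43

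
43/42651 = 43/42651 = 0.00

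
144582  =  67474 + 77108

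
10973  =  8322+2651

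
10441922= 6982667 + 3459255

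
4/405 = 4/405 = 0.01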